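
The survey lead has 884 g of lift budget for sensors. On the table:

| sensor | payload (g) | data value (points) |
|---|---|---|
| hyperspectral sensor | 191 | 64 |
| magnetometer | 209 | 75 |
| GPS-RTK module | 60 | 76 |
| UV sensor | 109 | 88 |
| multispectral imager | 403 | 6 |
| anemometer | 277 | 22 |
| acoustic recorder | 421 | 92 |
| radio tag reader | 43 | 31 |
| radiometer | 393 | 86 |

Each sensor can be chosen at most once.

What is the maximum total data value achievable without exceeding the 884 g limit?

By data value per g: GPS-RTK module 1.27, UV sensor 0.81, radio tag reader 0.72, magnetometer 0.36 lead.
Taking the top-ratio sensors first gives hyperspectral sensor + magnetometer + GPS-RTK module + UV sensor + radio tag reader for 334 (612 g).
Dropping hyperspectral sensor frees 191 g; slotting in acoustic recorder (421 g) lifts the total to 362 at 842 g.
No other feasible combination exceeds 362.

362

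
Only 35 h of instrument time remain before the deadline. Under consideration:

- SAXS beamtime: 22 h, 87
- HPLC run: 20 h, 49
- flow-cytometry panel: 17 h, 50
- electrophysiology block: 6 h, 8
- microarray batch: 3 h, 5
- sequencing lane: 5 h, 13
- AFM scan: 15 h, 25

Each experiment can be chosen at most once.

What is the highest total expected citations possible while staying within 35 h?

Taking the top-ratio experiments first gives SAXS beamtime + microarray batch + sequencing lane for 105 (30 h).
Dropping microarray batch frees 3 h; slotting in electrophysiology block (6 h) lifts the total to 108 at 33 h.
Next best is SAXS beamtime + microarray batch + sequencing lane at 105 (30 h) — short by 3.

108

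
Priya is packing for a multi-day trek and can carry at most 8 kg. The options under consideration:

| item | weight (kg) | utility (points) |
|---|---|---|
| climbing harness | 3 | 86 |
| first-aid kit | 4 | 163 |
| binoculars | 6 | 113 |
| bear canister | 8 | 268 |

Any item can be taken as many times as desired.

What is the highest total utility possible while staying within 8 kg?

326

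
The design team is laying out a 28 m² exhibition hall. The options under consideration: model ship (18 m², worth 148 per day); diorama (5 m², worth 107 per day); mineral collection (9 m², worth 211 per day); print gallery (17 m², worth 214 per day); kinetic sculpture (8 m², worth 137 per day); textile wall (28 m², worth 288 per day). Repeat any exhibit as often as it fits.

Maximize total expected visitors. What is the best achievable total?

636

A density-first pass picks 3×mineral collection — 633 at 27 m².
The 9 m² tied up in mineral collection is better spent on 2×diorama — total rises to 636 (28 m²).
Nothing else within 28 m² beats 636.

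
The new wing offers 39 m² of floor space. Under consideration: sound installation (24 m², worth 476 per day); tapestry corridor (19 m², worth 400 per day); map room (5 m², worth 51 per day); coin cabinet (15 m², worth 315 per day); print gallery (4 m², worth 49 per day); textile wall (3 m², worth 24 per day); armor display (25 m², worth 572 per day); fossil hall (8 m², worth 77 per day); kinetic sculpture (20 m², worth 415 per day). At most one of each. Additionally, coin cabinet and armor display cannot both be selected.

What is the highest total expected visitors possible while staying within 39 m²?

815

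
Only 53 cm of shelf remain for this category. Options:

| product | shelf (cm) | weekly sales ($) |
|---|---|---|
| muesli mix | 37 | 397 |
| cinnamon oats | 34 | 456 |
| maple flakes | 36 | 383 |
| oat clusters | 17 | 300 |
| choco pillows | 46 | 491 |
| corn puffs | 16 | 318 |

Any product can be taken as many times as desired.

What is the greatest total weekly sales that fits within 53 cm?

Taking 3×corn puffs: 48 cm used, 954 in weekly sales.
The spare 5 cm is too small for any remaining product, and no exchange beats 954.

954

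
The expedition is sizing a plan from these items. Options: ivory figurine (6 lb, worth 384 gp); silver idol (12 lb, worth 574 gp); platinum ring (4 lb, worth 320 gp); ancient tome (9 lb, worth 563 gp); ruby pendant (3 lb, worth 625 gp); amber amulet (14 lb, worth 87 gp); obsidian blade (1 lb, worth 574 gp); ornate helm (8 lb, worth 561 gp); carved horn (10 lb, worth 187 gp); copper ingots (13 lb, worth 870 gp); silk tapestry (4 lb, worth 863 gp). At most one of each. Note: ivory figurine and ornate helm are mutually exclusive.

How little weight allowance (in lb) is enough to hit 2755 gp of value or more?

18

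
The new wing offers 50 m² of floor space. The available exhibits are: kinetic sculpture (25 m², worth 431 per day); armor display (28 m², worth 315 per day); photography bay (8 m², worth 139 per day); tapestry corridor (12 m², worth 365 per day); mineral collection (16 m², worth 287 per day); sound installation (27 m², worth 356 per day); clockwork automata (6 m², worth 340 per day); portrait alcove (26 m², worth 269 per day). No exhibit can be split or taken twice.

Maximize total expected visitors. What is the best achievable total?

Taking the top-ratio exhibits first gives photography bay + tapestry corridor + mineral collection + clockwork automata for 1131 (42 m²).
The 24 m² tied up in photography bay and mineral collection is better spent on kinetic sculpture — total rises to 1136 (43 m²).
That's the maximum — no swap from here does better than 1136.

1136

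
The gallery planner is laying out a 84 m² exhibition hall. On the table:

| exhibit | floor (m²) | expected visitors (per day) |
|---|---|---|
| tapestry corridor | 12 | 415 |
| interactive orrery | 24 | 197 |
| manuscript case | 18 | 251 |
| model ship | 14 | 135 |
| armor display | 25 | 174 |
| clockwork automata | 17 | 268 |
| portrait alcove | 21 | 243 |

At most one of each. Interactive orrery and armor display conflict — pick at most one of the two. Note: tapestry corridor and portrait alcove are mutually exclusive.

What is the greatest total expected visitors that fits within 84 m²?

1131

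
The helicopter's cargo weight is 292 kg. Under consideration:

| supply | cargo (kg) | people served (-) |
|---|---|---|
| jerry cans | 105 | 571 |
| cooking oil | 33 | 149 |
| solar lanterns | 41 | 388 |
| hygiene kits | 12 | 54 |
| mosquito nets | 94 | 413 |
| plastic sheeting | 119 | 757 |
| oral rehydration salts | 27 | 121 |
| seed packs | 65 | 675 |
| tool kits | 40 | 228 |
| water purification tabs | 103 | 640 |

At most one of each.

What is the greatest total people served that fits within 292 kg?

Taking the top-ratio supplies first gives solar lanterns + hygiene kits + plastic sheeting + seed packs + tool kits for 2102 (277 kg).
Replace hygiene kits with oral rehydration salts: the trade gains 67 net, giving 2169 at 292 kg.
Every other selection either busts 292 kg or fails to beat 2169.

2169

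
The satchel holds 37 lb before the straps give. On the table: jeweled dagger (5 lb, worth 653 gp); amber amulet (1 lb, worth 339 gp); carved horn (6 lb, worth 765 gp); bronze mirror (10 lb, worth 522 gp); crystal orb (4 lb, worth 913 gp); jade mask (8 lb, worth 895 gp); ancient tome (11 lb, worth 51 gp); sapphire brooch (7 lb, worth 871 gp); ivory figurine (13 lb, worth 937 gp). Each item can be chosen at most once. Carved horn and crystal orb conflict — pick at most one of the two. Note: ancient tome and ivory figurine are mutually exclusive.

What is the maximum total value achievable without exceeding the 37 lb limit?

Jeweled dagger + crystal orb + jade mask + sapphire brooch + ivory figurine uses 37 of the 37 lb and totals 4269.
Next best is jeweled dagger + amber amulet + bronze mirror + crystal orb + jade mask + sapphire brooch at 4193 (35 lb) — short by 76.

4269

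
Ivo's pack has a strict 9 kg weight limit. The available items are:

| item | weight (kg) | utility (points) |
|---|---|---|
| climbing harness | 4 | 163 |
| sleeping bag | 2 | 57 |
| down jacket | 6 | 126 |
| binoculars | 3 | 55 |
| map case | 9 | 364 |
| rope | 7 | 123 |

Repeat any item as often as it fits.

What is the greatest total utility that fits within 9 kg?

By utility per kg: climbing harness 40.75, map case 40.44, sleeping bag 28.50, down jacket 21.00 lead.
Taking the top-ratio items first gives 2×climbing harness for 326 (8 kg).
Replace 2×climbing harness with map case: the trade gains 38 net, giving 364 at 9 kg.

364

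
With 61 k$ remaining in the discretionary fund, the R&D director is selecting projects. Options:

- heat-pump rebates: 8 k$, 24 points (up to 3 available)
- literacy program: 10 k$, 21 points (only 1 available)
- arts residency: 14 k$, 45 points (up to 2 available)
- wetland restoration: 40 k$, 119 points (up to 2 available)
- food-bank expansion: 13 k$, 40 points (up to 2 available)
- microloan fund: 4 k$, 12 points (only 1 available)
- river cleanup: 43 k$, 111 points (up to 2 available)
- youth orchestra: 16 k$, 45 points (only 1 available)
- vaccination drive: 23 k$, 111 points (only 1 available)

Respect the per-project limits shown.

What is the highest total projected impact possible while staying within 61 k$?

228

A density-first pass picks heat-pump rebates + 2×arts residency + vaccination drive — 225 at 59 k$.
Replace arts residency with 2×heat-pump rebates: the trade gains 3 net, giving 228 at 61 k$.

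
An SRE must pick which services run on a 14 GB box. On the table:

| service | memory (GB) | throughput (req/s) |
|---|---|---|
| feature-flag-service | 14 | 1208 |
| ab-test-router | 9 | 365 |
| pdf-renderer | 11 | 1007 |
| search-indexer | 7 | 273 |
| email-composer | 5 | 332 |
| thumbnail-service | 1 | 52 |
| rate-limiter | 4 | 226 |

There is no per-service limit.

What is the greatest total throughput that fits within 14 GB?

1208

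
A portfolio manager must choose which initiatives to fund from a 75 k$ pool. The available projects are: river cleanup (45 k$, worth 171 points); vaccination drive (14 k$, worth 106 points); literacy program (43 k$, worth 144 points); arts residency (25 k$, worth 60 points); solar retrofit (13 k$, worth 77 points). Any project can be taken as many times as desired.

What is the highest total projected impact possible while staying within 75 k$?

The ratio ordering already packs tightly: 5×vaccination drive, 70 k$, 530.
The spare 5 k$ is too small for any remaining project, and no exchange beats 530.

530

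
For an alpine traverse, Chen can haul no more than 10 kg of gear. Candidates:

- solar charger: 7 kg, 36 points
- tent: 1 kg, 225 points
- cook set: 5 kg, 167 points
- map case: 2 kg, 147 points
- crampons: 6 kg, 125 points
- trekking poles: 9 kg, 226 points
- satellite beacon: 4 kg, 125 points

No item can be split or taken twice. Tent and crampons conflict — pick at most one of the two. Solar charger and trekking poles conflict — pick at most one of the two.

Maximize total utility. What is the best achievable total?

Best packing: tent + cook set + map case — 8 kg, 539 total.
The spare 2 kg is too small for any remaining item, and no feasible exchange beats 539.

539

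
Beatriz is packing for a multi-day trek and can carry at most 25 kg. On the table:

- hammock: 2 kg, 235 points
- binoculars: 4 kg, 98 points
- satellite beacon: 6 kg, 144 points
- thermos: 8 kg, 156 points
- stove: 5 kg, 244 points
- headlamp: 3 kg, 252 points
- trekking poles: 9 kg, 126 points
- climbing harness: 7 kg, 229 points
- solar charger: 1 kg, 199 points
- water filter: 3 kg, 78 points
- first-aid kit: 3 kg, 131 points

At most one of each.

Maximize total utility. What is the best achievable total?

1388

Density check — solar charger 199.00, hammock 117.50, headlamp 84.00, stove 48.80 are the best per kg.
The ratio heuristic lands on hammock + stove + headlamp + climbing harness + solar charger + water filter + first-aid kit (1368) but leaves 1 kg idle.
Dropping water filter frees 3 kg; slotting in binoculars (4 kg) lifts the total to 1388 at 25 kg.
Runner-up hammock + stove + headlamp + climbing harness + solar charger + water filter + first-aid kit tops out at 1368.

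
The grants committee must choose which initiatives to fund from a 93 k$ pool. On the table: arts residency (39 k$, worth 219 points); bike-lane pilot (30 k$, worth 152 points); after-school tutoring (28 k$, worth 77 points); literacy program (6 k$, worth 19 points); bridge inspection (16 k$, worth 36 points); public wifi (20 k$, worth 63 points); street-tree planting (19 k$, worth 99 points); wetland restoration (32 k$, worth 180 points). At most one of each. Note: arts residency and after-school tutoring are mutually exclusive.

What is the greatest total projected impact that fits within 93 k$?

Best packing: arts residency + street-tree planting + wetland restoration — 90 k$, 498 total.
Next best is arts residency + bike-lane pilot + street-tree planting at 470 (88 k$) — short by 28.

498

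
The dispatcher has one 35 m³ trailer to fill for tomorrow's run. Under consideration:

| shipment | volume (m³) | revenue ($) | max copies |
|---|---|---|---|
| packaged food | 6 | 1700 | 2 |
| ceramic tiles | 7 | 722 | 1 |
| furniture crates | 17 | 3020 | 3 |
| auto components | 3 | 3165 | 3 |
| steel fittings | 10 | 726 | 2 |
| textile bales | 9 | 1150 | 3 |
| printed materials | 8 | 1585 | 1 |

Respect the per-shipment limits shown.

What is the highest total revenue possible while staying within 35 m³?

14480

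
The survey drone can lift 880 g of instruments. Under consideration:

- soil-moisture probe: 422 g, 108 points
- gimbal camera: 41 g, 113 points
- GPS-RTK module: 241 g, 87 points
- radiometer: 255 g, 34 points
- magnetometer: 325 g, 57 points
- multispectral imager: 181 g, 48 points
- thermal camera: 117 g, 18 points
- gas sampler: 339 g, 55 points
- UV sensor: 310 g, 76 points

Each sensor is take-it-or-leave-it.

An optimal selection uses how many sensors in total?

The maximum data value within 880 g is 326.
One optimal bundle: soil-moisture probe + gimbal camera + GPS-RTK module + thermal camera (821 g).
Every optimal selection uses 4 sensors.

4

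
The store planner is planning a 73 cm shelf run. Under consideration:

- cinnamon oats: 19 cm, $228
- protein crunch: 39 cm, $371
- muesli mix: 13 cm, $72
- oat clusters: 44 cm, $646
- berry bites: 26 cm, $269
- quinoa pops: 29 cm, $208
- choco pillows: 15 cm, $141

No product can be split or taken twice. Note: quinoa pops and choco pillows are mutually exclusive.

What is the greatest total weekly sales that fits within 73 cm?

915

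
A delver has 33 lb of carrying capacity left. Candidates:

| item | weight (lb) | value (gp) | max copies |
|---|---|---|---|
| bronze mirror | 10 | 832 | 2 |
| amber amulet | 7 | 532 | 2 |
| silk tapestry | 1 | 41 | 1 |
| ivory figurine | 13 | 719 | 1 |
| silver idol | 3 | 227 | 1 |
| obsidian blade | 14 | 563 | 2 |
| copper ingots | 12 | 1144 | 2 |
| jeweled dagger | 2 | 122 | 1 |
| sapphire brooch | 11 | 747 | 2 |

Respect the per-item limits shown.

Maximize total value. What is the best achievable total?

The ratio ordering already packs tightly: amber amulet + 2×copper ingots + jeweled dagger, 33 lb, 2942.

2942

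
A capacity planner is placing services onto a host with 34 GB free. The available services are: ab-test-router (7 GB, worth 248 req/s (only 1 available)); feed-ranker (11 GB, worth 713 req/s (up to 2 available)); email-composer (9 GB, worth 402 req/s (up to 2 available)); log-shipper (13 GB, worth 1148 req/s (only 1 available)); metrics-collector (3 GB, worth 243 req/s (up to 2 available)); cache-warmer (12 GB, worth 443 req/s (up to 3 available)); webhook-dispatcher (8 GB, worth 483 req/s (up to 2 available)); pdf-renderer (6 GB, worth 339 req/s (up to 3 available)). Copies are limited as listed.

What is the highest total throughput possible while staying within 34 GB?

2456

Density check — log-shipper 88.31, metrics-collector 81.00, feed-ranker 64.82, webhook-dispatcher 60.38 are the best per GB.
A density-first pass picks feed-ranker + log-shipper + 2×metrics-collector — 2347 at 30 GB.
Replace feed-ranker with webhook-dispatcher + pdf-renderer: the trade gains 109 net, giving 2456 at 33 GB.
Every other selection either busts 34 GB or exceeds an availability limit or fails to beat 2456.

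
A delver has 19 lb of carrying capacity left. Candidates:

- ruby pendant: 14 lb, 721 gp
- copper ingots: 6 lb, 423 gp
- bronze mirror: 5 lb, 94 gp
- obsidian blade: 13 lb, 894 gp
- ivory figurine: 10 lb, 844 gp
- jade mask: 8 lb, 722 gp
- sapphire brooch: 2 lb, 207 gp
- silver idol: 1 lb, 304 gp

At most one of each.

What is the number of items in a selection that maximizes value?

3

The maximum value within 19 lb is 1870.
For example ivory figurine + jade mask + silver idol achieves it, using 19 lb.
All optima have 3 items.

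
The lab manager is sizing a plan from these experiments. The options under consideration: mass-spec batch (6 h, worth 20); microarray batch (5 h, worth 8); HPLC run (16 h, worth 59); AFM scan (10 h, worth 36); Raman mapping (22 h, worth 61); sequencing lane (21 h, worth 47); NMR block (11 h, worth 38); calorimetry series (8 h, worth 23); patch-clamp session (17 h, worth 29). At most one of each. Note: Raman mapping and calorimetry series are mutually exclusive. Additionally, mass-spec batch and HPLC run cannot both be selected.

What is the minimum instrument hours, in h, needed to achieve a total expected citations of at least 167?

56

Need the lightest bundle worth ≥ 167.
HPLC run + sequencing lane + NMR block + calorimetry series: 167 expected citations at 56 h.
Any bundle with less than 56 h falls short of 167.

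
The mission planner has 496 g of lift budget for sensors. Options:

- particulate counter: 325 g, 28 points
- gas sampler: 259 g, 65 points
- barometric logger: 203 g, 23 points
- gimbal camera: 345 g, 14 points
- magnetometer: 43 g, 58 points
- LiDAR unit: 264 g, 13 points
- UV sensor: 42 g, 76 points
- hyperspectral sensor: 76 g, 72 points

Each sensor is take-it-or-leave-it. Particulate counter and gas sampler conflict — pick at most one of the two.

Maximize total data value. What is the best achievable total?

271

Ranking by ratio (data value/g): UV sensor 1.81, magnetometer 1.35, hyperspectral sensor 0.95, gas sampler 0.25.
The ratio ordering already packs tightly: gas sampler + magnetometer + UV sensor + hyperspectral sensor, 420 g, 271.
The spare 76 g is too small for any remaining sensor, and no feasible exchange beats 271.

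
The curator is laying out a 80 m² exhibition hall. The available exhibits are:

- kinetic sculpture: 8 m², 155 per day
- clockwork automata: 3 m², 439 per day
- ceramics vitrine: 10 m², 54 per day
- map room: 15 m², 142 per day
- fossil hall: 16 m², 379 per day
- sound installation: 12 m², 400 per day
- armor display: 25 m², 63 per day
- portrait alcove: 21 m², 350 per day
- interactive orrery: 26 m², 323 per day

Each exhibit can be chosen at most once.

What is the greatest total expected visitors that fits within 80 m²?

By expected visitors per m²: clockwork automata 146.33, sound installation 33.33, fossil hall 23.69 lead.
A density-first pass picks kinetic sculpture + clockwork automata + map room + fossil hall + sound installation + portrait alcove — 1865 at 75 m².
The 23 m² tied up in kinetic sculpture and map room is better spent on interactive orrery — total rises to 1891 (78 m²).

1891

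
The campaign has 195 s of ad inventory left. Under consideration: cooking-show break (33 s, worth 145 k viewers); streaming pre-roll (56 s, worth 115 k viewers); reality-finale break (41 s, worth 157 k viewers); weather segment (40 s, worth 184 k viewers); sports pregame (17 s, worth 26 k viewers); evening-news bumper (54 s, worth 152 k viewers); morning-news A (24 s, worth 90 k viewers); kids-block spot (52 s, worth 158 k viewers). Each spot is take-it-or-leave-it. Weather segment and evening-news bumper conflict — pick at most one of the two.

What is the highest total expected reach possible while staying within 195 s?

Density check — weather segment 4.60, cooking-show break 4.39, reality-finale break 3.83, morning-news A 3.75 are the best per s.
Cooking-show break + reality-finale break + weather segment + morning-news A + kids-block spot uses 190 of the 195 s and totals 734.
Next best is cooking-show break + streaming pre-roll + reality-finale break + weather segment + morning-news A at 691 (194 s) — short by 43.

734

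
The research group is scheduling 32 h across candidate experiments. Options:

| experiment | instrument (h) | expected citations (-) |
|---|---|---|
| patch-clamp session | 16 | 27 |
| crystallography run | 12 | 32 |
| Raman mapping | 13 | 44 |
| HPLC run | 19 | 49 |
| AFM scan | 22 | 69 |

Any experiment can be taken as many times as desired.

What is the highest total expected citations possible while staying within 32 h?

93

Filling by ratio: 2×Raman mapping for 88, with 6 h left unused.
The 13 h tied up in Raman mapping is better spent on HPLC run — total rises to 93 (32 h).
That's the maximum — no swap from here does better than 93.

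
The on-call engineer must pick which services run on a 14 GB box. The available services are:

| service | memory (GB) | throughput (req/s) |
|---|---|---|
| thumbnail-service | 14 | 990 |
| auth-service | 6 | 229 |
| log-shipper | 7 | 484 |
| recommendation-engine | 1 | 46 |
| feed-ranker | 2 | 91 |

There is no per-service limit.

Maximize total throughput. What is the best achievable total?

990

By throughput per GB: thumbnail-service 70.71, log-shipper 69.14, recommendation-engine 46.00 lead.
The ratio ordering already packs tightly: thumbnail-service, 14 GB, 990.
That's the maximum — no swap from here does better than 990.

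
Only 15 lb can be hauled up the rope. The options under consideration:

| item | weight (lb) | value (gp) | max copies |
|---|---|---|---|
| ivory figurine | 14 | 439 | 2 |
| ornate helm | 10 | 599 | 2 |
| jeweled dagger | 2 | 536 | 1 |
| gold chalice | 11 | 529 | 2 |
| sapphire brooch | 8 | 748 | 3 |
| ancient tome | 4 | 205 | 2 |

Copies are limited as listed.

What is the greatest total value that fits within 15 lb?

Jeweled dagger + sapphire brooch + ancient tome uses 14 of the 15 lb and totals 1489.
The spare 1 lb is too small for any remaining item, and no exchange beats 1489.

1489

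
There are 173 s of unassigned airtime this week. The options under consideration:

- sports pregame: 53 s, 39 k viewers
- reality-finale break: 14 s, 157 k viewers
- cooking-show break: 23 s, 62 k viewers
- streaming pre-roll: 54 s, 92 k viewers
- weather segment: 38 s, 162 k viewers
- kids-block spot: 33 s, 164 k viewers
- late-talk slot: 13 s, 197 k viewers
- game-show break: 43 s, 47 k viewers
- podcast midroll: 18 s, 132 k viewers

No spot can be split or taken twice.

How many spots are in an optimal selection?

The maximum expected reach within 173 s is 904.
For example reality-finale break + streaming pre-roll + weather segment + kids-block spot + late-talk slot + podcast midroll achieves it, using 170 s.
Any selection reaching 904 contains exactly 6 spots.

6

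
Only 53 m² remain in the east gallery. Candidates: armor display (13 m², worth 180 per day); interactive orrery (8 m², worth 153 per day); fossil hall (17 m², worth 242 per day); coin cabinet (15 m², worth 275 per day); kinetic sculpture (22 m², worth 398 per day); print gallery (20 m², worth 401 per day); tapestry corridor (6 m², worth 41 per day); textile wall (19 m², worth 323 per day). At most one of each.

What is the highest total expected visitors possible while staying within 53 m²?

Density check — print gallery 20.05, interactive orrery 19.12, coin cabinet 18.33, kinetic sculpture 18.09 are the best per m².
Greedy by ratio would take interactive orrery + coin cabinet + print gallery + tapestry corridor: 49 m² used, total 870.
The 21 m² tied up in coin cabinet and tapestry corridor is better spent on kinetic sculpture — total rises to 952 (50 m²).

952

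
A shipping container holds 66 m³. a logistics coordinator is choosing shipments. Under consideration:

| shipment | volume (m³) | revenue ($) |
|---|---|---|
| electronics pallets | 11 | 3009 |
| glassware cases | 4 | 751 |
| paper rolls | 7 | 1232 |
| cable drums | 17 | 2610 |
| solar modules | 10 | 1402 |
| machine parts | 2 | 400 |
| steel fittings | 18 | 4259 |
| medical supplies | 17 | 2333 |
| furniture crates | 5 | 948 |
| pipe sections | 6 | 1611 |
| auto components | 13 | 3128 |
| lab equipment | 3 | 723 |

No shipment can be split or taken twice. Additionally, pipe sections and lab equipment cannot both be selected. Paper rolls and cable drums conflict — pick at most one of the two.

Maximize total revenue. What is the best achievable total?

Electronics pallets + glassware cases + paper rolls + machine parts + steel fittings + furniture crates + pipe sections + auto components uses 66 of the 66 m³ and totals 15338.
Nothing else feasible within 66 m³ beats 15338.

15338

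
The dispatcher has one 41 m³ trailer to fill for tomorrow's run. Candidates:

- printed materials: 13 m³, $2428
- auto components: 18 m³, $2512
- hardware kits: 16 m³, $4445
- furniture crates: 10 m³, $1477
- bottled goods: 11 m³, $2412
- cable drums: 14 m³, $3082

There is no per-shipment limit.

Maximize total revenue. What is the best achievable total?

9939

Filling by ratio: 2×hardware kits for 8890, with 9 m³ left unused.
The 16 m³ tied up in hardware kits is better spent on bottled goods + cable drums — total rises to 9939 (41 m³).
Every other selection either busts 41 m³ or fails to beat 9939.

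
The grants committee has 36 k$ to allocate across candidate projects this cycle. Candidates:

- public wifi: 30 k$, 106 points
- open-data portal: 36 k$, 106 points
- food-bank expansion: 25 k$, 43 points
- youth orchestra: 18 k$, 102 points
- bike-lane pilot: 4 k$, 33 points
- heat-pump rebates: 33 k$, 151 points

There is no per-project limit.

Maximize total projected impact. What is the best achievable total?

297

Best packing: 9×bike-lane pilot — 36 k$, 297 total.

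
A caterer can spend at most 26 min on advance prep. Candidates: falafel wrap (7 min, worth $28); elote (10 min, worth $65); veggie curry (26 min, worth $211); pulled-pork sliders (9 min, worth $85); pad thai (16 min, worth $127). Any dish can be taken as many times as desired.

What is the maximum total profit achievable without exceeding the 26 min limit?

212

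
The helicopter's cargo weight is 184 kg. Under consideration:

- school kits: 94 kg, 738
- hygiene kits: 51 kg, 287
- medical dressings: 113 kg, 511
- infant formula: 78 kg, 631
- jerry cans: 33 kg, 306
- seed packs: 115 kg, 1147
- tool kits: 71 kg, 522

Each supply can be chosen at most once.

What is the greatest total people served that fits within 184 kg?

1459

Taking the top-ratio supplies first gives jerry cans + seed packs for 1453 (148 kg).
The 115 kg tied up in seed packs is better spent on infant formula + tool kits — total rises to 1459 (182 kg).
The spare 2 kg is too small for any remaining supply, and no exchange beats 1459.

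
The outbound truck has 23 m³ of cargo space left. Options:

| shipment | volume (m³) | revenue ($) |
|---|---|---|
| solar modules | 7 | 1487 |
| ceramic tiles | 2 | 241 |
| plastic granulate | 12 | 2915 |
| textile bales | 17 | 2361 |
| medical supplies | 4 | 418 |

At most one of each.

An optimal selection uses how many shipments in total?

3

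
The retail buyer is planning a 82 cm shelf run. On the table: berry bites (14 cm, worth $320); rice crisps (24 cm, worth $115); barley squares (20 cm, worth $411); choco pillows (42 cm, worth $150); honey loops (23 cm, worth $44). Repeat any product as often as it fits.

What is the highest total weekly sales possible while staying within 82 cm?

The ratio heuristic lands on 5×berry bites (1600) but leaves 12 cm idle.
The 28 cm tied up in 2×berry bites is better spent on 2×barley squares — total rises to 1782 (82 cm).
That's the maximum — no swap from here does better than 1782.

1782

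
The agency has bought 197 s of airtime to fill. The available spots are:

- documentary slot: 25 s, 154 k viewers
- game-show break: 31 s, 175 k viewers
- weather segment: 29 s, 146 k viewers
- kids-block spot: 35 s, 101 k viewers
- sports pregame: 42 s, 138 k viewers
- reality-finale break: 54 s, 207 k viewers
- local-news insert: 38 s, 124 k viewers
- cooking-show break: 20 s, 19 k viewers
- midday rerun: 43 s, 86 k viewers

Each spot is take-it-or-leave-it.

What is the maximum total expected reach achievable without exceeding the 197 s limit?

825

By expected reach per s: documentary slot 6.16, game-show break 5.65, weather segment 5.03 lead.
A density-first pass picks documentary slot + game-show break + weather segment + sports pregame + reality-finale break — 820 at 181 s.
Dropping sports pregame frees 42 s; slotting in local-news insert + cooking-show break (58 s) lifts the total to 825 at 197 s.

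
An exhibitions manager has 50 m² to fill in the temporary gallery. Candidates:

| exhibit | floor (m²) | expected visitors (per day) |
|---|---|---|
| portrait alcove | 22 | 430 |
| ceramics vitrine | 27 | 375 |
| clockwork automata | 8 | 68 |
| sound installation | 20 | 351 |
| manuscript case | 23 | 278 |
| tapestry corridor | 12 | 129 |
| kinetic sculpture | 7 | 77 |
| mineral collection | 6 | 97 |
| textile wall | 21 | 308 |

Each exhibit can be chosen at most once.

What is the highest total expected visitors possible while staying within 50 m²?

878

Ranking by ratio (expected visitors/m²): portrait alcove 19.55, sound installation 17.55, mineral collection 16.17.
The ratio ordering already packs tightly: portrait alcove + sound installation + mineral collection, 48 m², 878.
Runner-up portrait alcove + sound installation + kinetic sculpture tops out at 858.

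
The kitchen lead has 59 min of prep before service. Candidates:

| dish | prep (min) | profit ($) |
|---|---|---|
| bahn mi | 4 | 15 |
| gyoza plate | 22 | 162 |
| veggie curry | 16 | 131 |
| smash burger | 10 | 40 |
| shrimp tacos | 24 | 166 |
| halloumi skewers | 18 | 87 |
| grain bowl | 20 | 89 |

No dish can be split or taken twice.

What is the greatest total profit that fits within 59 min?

Density check — veggie curry 8.19, gyoza plate 7.36, shrimp tacos 6.92 are the best per min.
A density-first pass picks gyoza plate + veggie curry + halloumi skewers — 380 at 56 min.
The 22 min tied up in gyoza plate is better spent on shrimp tacos — total rises to 384 (58 min).
Runner-up gyoza plate + veggie curry + grain bowl tops out at 382.

384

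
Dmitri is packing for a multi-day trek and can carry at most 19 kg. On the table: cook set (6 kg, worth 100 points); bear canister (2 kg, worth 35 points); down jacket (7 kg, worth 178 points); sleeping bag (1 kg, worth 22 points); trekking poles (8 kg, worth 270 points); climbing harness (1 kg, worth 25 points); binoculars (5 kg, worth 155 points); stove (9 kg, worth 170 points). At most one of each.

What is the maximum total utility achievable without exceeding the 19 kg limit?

A density-first pass picks bear canister + sleeping bag + trekking poles + climbing harness + binoculars — 507 at 17 kg.
The 5 kg tied up in binoculars is better spent on down jacket — total rises to 530 (19 kg).
Next best is cook set + trekking poles + binoculars at 525 (19 kg) — short by 5.

530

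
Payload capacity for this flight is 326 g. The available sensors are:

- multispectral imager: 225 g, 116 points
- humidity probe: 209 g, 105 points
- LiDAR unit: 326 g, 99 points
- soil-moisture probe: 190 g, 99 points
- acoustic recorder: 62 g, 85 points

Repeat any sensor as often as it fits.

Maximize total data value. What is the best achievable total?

5×acoustic recorder uses 310 of the 326 g and totals 425.
No other feasible combination exceeds 425.

425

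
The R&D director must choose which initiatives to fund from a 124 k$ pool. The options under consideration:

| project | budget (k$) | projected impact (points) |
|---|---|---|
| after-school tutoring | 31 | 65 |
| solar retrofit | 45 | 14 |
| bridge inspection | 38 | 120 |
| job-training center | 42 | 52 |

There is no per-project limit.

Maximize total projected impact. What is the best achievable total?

360

Density check — bridge inspection 3.16, after-school tutoring 2.10, job-training center 1.24 are the best per k$.
Taking 3×bridge inspection: 114 k$ used, 360 in projected impact.
No other feasible combination exceeds 360.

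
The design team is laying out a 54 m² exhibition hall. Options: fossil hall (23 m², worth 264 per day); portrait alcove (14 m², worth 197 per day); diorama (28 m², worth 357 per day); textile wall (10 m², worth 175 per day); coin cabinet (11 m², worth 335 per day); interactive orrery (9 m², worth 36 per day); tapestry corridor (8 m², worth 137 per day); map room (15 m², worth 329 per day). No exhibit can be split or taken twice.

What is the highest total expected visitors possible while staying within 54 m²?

Density check — coin cabinet 30.45, map room 21.93, textile wall 17.50 are the best per m².
Filling by ratio: textile wall + coin cabinet + interactive orrery + tapestry corridor + map room for 1012, with 1 m² left unused.
The 17 m² tied up in interactive orrery and tapestry corridor is better spent on portrait alcove — total rises to 1036 (50 m²).
The closest alternative, diorama + coin cabinet + map room, reaches only 1021.

1036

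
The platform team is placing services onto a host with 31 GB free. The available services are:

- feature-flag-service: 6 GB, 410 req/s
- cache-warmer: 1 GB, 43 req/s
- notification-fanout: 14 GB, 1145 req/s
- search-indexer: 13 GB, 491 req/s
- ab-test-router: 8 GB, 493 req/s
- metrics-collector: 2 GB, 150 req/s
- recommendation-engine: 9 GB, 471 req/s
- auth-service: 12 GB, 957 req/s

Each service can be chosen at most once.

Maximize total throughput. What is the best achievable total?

Cache-warmer + notification-fanout + metrics-collector + auth-service uses 29 of the 31 GB and totals 2295.
The spare 2 GB is too small for any remaining service, and no exchange beats 2295.

2295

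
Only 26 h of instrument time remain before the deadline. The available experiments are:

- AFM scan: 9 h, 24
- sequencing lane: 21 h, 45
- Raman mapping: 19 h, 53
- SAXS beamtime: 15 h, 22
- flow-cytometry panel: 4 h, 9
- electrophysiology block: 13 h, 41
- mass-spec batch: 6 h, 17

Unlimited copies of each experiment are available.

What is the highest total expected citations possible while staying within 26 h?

Best packing: 2×electrophysiology block — 26 h, 82 total.

82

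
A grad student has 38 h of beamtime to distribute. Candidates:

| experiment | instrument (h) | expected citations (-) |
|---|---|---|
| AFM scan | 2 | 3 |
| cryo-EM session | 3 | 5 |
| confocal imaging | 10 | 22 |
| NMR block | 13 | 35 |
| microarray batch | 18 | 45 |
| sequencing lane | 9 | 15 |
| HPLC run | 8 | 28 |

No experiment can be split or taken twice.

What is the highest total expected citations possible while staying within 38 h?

Filling by ratio: AFM scan + cryo-EM session + confocal imaging + NMR block + HPLC run for 93, with 2 h left unused.
Replace cryo-EM session and NMR block with microarray batch: the trade gains 5 net, giving 98 at 38 h.

98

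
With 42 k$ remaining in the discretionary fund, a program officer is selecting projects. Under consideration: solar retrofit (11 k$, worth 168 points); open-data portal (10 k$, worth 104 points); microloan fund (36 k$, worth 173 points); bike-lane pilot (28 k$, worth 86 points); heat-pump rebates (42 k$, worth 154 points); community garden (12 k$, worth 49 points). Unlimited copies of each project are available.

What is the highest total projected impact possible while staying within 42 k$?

544

By projected impact per k$: solar retrofit 15.27, open-data portal 10.40, microloan fund 4.81, community garden 4.08 lead.
Taking the top-ratio projects first gives 3×solar retrofit for 504 (33 k$).
The 11 k$ tied up in solar retrofit is better spent on 2×open-data portal — total rises to 544 (42 k$).
Nothing else within 42 k$ beats 544.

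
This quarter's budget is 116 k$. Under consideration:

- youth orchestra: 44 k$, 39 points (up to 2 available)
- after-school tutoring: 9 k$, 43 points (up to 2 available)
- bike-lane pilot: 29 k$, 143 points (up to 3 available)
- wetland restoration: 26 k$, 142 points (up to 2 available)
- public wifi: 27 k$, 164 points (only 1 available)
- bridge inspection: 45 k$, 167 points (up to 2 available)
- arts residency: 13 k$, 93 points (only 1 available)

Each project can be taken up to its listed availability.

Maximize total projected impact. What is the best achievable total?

Taking the top-ratio projects first gives 2×after-school tutoring + 2×wetland restoration + public wifi + arts residency for 627 (110 k$).
Dropping 2×wetland restoration frees 52 k$; slotting in 2×bike-lane pilot (58 k$) lifts the total to 629 at 116 k$.
No other feasible combination exceeds 629.

629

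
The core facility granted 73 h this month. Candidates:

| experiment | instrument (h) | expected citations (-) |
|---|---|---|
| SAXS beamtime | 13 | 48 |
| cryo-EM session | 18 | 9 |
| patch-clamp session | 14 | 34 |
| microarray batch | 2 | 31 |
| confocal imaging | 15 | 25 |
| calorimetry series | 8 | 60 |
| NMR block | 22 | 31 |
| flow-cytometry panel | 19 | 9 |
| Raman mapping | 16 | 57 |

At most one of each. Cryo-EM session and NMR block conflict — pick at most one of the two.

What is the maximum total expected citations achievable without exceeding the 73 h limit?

Taking SAXS beamtime + patch-clamp session + microarray batch + confocal imaging + calorimetry series + Raman mapping: 68 h used, 255 in expected citations.

255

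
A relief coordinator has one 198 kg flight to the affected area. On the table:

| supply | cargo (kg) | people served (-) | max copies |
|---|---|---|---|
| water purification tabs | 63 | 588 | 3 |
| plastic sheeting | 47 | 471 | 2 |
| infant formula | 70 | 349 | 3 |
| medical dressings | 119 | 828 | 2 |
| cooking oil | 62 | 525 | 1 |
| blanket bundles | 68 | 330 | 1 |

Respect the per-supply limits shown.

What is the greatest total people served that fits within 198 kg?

Taking the top-ratio supplies first gives water purification tabs + 2×plastic sheeting for 1530 (157 kg).
Dropping 2×plastic sheeting frees 94 kg; slotting in 2×water purification tabs (126 kg) lifts the total to 1764 at 189 kg.

1764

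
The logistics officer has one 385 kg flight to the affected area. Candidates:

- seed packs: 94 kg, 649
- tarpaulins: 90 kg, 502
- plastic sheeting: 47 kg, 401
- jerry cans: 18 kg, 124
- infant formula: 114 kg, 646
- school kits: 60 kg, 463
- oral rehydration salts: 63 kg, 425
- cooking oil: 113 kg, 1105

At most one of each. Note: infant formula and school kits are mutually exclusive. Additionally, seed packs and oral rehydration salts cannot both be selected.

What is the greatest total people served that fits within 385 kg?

2896

Density check — cooking oil 9.78, plastic sheeting 8.53, school kits 7.72 are the best per kg.
Greedy by ratio would take seed packs + plastic sheeting + jerry cans + school kits + cooking oil: 332 kg used, total 2742.
The 112 kg tied up in seed packs and jerry cans is better spent on tarpaulins + oral rehydration salts — total rises to 2896 (373 kg).
That's the maximum — no feasible swap from here does better than 2896.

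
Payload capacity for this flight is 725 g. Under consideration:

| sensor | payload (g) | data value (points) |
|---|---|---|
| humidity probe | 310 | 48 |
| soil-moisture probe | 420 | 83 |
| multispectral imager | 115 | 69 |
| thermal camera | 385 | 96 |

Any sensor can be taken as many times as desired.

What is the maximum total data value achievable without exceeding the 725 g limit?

Best packing: 6×multispectral imager — 690 g, 414 total.
The spare 35 g is too small for any remaining sensor, and no exchange beats 414.

414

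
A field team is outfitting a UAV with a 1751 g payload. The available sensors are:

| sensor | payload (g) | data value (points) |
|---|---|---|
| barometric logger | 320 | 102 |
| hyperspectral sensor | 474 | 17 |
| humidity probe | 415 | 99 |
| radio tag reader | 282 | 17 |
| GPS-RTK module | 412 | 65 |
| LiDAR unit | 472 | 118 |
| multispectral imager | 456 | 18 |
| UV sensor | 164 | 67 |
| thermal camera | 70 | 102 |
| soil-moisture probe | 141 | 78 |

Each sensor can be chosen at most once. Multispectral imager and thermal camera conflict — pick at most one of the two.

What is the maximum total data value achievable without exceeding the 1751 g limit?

Best packing: barometric logger + humidity probe + LiDAR unit + UV sensor + thermal camera + soil-moisture probe — 1582 g, 566 total.

566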